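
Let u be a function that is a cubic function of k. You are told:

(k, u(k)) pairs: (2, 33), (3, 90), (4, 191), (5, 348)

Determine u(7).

Write u(k) = ak³ + bk² + ck + d; the 4 given values yield a linear system in the 4 coefficients.
Solving, u(k) = 2k³ + 4k² - k + 3.
Then u(7) = 878.

878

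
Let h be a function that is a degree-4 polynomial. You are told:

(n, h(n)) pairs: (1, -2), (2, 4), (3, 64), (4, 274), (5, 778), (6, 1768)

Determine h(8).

6214

First differences: 6, 60, 210, 504, 990. Second differences: 54, 150, 294, 486. Third differences: 96, 144, 192. Fourth differences: 48, 48.
Level-4 differences are constant, so h has degree 4.
Fitting a degree-4 polynomial gives h(n) = 2n^4 - 4n³ + n² + n - 2.
Then h(8) = 6214.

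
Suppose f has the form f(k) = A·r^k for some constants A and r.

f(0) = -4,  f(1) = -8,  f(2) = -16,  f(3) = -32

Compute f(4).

Consecutive ratio: -8/(-4) = 2, and -16/(-8) = 2, so r = 2.
Then A·2^0 = -4 gives A = -4, and f(k) = -4·2^k.
f(4) = -4·2^4 = -64.

-64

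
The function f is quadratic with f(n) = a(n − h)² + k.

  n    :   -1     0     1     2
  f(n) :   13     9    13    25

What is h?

First differences -4, 4, 12; second difference 8 = 2a, so a = 4.
Expanding, the n-coefficient is −2ah = -8h; matching it to the data gives h = 0, and then k = 9.
So f(n) = 4(n + 0)² + 9.
Hence h = 0.

0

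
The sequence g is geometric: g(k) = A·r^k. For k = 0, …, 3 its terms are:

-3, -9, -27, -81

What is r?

3

Consecutive ratio: -9/(-3) = 3, and -27/(-9) = 3, so r = 3.
Then A·3^0 = -3 gives A = -3, and g(k) = -3·3^k.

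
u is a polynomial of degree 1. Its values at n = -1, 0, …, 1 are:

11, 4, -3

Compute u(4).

Write u(n) = an + b; the 3 given values yield a linear system in the 2 coefficients.
Solving, u(n) = -7n + 4.
Then u(4) = -24.

-24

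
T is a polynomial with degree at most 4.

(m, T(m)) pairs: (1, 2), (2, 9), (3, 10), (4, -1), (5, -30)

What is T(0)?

-5

Write T(m) = am^4 + bm³ + cm² + dm + e; the 5 given values yield a linear system in the 5 coefficients.
Solving, the leading coefficient vanishes, and T(m) = -m³ + 3m² + 5m - 5.
Then T(0) = -5.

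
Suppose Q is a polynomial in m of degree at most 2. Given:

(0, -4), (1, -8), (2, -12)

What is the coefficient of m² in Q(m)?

First differences: -4, -4.
Level-1 differences are constant, so Q has degree 1.
Fitting a degree-1 polynomial gives Q(m) = -4m - 4.
The coefficient of m² is 0.

0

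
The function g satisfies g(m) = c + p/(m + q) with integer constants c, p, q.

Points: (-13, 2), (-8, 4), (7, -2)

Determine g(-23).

(g(m) − c)(m + q) = p for each data point; the three points give a linear system in c and q, then p follows.
Solving: c = 0, q = 3, p = -20, so g(m) = -20/(m + 3).
Then g(-23) = 0 − 20/(-20) = 1.

1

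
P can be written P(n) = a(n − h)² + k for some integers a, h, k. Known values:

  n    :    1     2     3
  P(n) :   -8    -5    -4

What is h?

3

First differences 3, 1; second difference -2 = 2a, so a = -1.
Expanding, the n-coefficient is −2ah = 2h; matching it to the data gives h = 3, and then k = -4.
So P(n) = -1(n − 3)² − 4.
Hence h = 3.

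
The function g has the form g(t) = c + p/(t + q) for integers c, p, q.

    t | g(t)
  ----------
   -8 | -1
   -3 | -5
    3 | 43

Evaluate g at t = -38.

2

(g(t) − c)(t + q) = p for each data point; the three points give a linear system in c and q, then p follows.
Solving: c = 3, q = -2, p = 40, so g(t) = 3 + 40/(t − 2).
Then g(-38) = 3 + 40/(-40) = 2.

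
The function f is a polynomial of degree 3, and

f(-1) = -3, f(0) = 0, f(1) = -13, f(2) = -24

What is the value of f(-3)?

Write f(k) = ak³ + bk² + ck + d; the 4 given values yield a linear system in the 4 coefficients.
Solving, f(k) = 3k³ - 8k² - 8k.
Then f(-3) = -129.

-129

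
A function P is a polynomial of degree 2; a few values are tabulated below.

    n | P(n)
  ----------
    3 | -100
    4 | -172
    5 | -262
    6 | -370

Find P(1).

First differences: -72, -90, -108. Second differences: -18, -18.
Level-2 differences are constant, so P has degree 2.
Fitting a degree-2 polynomial gives P(n) = -9n² - 9n + 8.
Then P(1) = -10.

-10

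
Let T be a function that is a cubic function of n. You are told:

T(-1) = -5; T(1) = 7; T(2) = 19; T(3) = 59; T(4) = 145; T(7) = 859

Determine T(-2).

-41

Write T(n) = an³ + bn² + cn + d; the 6 given values yield a linear system in the 4 coefficients.
Solving, T(n) = 3n³ - 4n² + 3n + 5.
Then T(-2) = -41.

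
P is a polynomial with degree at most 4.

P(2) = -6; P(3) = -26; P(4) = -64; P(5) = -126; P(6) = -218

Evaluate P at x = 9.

Write P(x) = ax^4 + bx³ + cx² + dx + e; the 5 given values yield a linear system in the 5 coefficients.
Solving, the leading coefficient vanishes, and P(x) = -x³ - x + 4.
Then P(9) = -734.

-734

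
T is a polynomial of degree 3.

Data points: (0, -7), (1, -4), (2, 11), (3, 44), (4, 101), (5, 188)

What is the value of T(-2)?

First differences: 3, 15, 33, 57, 87. Second differences: 12, 18, 24, 30. Third differences: 6, 6, 6.
Level-3 differences are constant, so T has degree 3.
Fitting a degree-3 polynomial gives T(m) = m³ + 3m² - m - 7.
Then T(-2) = -1.

-1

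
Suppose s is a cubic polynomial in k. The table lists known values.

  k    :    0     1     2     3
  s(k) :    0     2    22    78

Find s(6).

Write s(k) = ak³ + bk² + ck + d; the 4 given values yield a linear system in the 4 coefficients.
Solving, s(k) = 3k³ - k.
Then s(6) = 642.

642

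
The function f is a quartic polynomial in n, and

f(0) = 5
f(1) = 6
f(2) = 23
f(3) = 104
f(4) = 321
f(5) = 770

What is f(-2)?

First differences: 1, 17, 81, 217, 449. Second differences: 16, 64, 136, 232. Third differences: 48, 72, 96. Fourth differences: 24, 24.
Level-4 differences are constant, so f has degree 4.
Fitting a degree-4 polynomial gives f(n) = n^4 + 2n³ - 5n² + 3n + 5.
Then f(-2) = -21.

-21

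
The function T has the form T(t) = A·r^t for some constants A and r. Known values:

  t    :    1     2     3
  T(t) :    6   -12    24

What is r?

-2

Consecutive ratio: -12/6 = -2, and 24/(-12) = -2, so r = -2.
Then A·(-2)^1 = 6 gives A = -3, and T(t) = -3·(-2)^t.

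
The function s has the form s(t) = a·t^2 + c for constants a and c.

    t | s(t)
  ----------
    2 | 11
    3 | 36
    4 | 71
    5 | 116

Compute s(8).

311

From s(2) = 11 and s(3) = 36: 4a + c = 11 and 9a + c = 36.
Subtracting: 5a = 25, so a = 5; then c = 11 − 5·4 = -9.
So s(t) = 5t² − 9, and s(8) = 311.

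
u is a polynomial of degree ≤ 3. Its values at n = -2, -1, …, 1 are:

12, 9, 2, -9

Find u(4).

-66

First differences: -3, -7, -11. Second differences: -4, -4.
Level-2 differences are constant, so u has degree 2.
Fitting a degree-2 polynomial gives u(n) = -2n² - 9n + 2.
Then u(4) = -66.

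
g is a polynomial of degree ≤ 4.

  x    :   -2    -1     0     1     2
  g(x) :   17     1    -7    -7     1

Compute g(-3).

First differences: -16, -8, 0, 8. Second differences: 8, 8, 8.
Level-2 differences are constant, so g has degree 2.
Fitting a degree-2 polynomial gives g(x) = 4x² - 4x - 7.
Then g(-3) = 41.

41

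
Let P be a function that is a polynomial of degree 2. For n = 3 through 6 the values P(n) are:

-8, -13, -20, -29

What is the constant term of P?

First differences: -5, -7, -9. Second differences: -2, -2.
Level-2 differences are constant, so P has degree 2.
Fitting a degree-2 polynomial gives P(n) = -n² + 2n - 5.
The constant term is P(0) = -5.

-5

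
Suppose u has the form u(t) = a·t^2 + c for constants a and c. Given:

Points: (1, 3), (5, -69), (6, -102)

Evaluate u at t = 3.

From u(1) = 3 and u(5) = -69: 1a + c = 3 and 25a + c = -69.
Subtracting: 24a = -72, so a = -3; then c = 3 − (-3)·1 = 6.
So u(t) = -3t² + 6, and u(3) = -21.

-21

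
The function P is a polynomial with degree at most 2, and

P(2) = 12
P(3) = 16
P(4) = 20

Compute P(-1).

Write P(x) = ax² + bx + c; the 3 given values yield a linear system in the 3 coefficients.
Solving, the leading coefficient vanishes, and P(x) = 4x + 4.
Then P(-1) = 0.

0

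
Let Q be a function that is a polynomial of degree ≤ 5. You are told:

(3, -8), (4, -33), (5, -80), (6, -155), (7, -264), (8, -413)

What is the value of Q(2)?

First differences: -25, -47, -75, -109, -149. Second differences: -22, -28, -34, -40. Third differences: -6, -6, -6.
Level-3 differences are constant, so Q has degree 3.
Fitting a degree-3 polynomial gives Q(k) = -k³ + k² + 5k - 5.
Then Q(2) = 1.

1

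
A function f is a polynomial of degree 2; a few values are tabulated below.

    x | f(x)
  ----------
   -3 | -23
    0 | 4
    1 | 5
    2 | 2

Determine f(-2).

Write f(x) = ax² + bx + c; the 4 given values yield a linear system in the 3 coefficients.
Solving, f(x) = -2x² + 3x + 4.
Then f(-2) = -10.

-10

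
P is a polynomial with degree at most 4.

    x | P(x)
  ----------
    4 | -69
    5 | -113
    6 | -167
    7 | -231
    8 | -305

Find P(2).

First differences: -44, -54, -64, -74. Second differences: -10, -10, -10.
Level-2 differences are constant, so P has degree 2.
Fitting a degree-2 polynomial gives P(x) = -5x² + x + 7.
Then P(2) = -11.

-11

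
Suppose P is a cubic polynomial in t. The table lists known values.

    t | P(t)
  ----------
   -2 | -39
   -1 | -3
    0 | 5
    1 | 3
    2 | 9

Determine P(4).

117

Write P(t) = at³ + bt² + ct + d; the 5 given values yield a linear system in the 4 coefficients.
Solving, P(t) = 3t³ - 5t² + 5.
Then P(4) = 117.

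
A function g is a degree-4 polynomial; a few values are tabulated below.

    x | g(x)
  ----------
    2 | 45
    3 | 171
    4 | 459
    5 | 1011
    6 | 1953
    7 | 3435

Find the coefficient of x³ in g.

3

First differences: 126, 288, 552, 942, 1482. Second differences: 162, 264, 390, 540. Third differences: 102, 126, 150. Fourth differences: 24, 24.
Level-4 differences are constant, so g has degree 4.
Fitting a degree-4 polynomial gives g(x) = x^4 + 3x³ - x² + 9x - 9.
The coefficient of x³ is 3.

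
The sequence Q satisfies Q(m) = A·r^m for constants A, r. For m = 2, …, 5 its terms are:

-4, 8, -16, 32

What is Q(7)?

Consecutive ratio: 8/(-4) = -2, and -16/8 = -2, so r = -2.
Then A·(-2)^2 = -4 gives A = -1, and Q(m) = -1·(-2)^m.
Q(7) = -1·(-2)^7 = 128.

128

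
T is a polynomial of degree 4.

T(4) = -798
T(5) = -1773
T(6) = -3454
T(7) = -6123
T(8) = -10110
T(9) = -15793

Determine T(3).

Write T(x) = ax^4 + bx³ + cx² + dx + e; the 6 given values yield a linear system in the 5 coefficients.
Solving, T(x) = -2x^4 - 3x³ - 6x² + 2.
Then T(3) = -295.

-295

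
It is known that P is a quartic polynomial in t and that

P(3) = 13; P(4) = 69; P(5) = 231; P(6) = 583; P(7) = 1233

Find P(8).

2313

Write P(t) = at^4 + bt³ + ct² + dt + e; the 5 given values yield a linear system in the 5 coefficients.
Solving, P(t) = t^4 - 4t³ + 4t² + t + 1.
Then P(8) = 2313.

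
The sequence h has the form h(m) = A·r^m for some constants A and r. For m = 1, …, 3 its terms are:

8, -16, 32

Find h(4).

-64

Consecutive ratio: -16/8 = -2, and 32/(-16) = -2, so r = -2.
Then A·(-2)^1 = 8 gives A = -4, and h(m) = -4·(-2)^m.
h(4) = -4·(-2)^4 = -64.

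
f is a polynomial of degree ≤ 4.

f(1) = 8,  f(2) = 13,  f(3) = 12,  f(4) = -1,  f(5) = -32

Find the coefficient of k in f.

3

Write f(k) = ak^4 + bk³ + ck² + dk + e; the 5 given values yield a linear system in the 5 coefficients.
Solving, the leading coefficient vanishes, and f(k) = -k³ + 3k² + 3k + 3.
The coefficient of k is 3.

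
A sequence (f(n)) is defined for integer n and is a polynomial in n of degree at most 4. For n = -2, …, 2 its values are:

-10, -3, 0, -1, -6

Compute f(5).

Write f(n) = an^4 + bn³ + cn² + dn + e; the 5 given values yield a linear system in the 5 coefficients.
Solving, the top 2 coefficients vanish, and f(n) = -2n² + n.
Then f(5) = -45.

-45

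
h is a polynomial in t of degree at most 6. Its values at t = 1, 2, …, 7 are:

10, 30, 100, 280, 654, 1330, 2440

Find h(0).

4

First differences: 20, 70, 180, 374, 676, 1110. Second differences: 50, 110, 194, 302, 434. Third differences: 60, 84, 108, 132. Fourth differences: 24, 24, 24.
Level-4 differences are constant, so h has degree 4.
Fitting a degree-4 polynomial gives h(t) = t^4 + 5t + 4.
Then h(0) = 4.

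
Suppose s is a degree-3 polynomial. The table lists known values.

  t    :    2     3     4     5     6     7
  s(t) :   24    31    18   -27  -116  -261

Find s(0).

-2

First differences: 7, -13, -45, -89, -145. Second differences: -20, -32, -44, -56. Third differences: -12, -12, -12.
Level-3 differences are constant, so s has degree 3.
Fitting a degree-3 polynomial gives s(t) = -2t³ + 8t² + 5t - 2.
Then s(0) = -2.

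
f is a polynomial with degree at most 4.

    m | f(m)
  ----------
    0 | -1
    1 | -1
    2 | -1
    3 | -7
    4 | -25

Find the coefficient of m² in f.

First differences: 0, 0, -6, -18. Second differences: 0, -6, -12. Third differences: -6, -6.
Level-3 differences are constant, so f has degree 3.
Fitting a degree-3 polynomial gives f(m) = -m³ + 3m² - 2m - 1.
The coefficient of m² is 3.

3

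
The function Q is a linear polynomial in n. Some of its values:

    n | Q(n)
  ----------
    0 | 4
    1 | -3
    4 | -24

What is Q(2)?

Write Q(n) = an + b; the 3 given values yield a linear system in the 2 coefficients.
Solving, Q(n) = -7n + 4.
Then Q(2) = -10.

-10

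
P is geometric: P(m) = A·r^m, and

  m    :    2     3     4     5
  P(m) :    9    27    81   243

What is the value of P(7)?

Consecutive ratio: 27/9 = 3, and 81/27 = 3, so r = 3.
Then A·3^2 = 9 gives A = 1, and P(m) = 1·3^m.
P(7) = 1·3^7 = 2187.

2187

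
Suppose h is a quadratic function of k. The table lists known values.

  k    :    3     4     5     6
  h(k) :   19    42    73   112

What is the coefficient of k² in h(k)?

4

First differences: 23, 31, 39. Second differences: 8, 8.
Level-2 differences are constant, so h has degree 2.
Fitting a degree-2 polynomial gives h(k) = 4k² - 5k - 2.
The coefficient of k² is 4.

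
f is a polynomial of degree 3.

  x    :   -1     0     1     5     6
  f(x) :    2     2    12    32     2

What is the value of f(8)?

Write f(x) = ax³ + bx² + cx + d; the 5 given values yield a linear system in the 4 coefficients.
Solving, f(x) = -x³ + 5x² + 6x + 2.
Then f(8) = -142.

-142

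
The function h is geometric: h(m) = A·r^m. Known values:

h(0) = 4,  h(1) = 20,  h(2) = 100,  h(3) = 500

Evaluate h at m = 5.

Consecutive ratio: 20/4 = 5, and 100/20 = 5, so r = 5.
Then A·5^0 = 4 gives A = 4, and h(m) = 4·5^m.
h(5) = 4·5^5 = 12500.

12500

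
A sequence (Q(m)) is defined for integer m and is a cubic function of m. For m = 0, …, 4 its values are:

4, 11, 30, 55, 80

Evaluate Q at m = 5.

First differences: 7, 19, 25, 25. Second differences: 12, 6, 0. Third differences: -6, -6.
Level-3 differences are constant, so Q has degree 3.
Fitting a degree-3 polynomial gives Q(m) = -m³ + 9m² - m + 4.
Then Q(5) = 99.

99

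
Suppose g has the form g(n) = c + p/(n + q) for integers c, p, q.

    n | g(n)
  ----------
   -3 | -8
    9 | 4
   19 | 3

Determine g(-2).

-18

(g(n) − c)(n + q) = p for each data point; the three points give a linear system in c and q, then p follows.
Solving: c = 2, q = 1, p = 20, so g(n) = 2 + 20/(n + 1).
Then g(-2) = 2 + 20/(-1) = -18.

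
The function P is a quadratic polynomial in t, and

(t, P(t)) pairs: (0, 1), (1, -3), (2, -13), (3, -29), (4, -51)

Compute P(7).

-153

First differences: -4, -10, -16, -22. Second differences: -6, -6, -6.
Level-2 differences are constant, so P has degree 2.
Fitting a degree-2 polynomial gives P(t) = -3t² - t + 1.
Then P(7) = -153.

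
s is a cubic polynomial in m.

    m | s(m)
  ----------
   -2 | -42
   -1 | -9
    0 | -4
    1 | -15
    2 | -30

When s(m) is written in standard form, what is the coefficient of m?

-5

First differences: 33, 5, -11, -15. Second differences: -28, -16, -4. Third differences: 12, 12.
Level-3 differences are constant, so s has degree 3.
Fitting a degree-3 polynomial gives s(m) = 2m³ - 8m² - 5m - 4.
The coefficient of m is -5.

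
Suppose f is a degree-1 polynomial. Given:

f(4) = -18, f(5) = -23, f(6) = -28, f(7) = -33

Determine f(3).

-13

First differences: -5, -5, -5.
Level-1 differences are constant, so f has degree 1.
Fitting a degree-1 polynomial gives f(x) = -5x + 2.
Then f(3) = -13.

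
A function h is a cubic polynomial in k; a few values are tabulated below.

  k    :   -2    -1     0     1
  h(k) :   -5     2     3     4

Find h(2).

Write h(k) = ak³ + bk² + ck + d; the 4 given values yield a linear system in the 4 coefficients.
Solving, h(k) = k³ + 3.
Then h(2) = 11.

11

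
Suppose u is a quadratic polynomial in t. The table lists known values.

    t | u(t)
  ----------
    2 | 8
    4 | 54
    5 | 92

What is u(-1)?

Write u(t) = at² + bt + c; the 3 given values yield a linear system in the 3 coefficients.
Solving, u(t) = 5t² - 7t + 2.
Then u(-1) = 14.

14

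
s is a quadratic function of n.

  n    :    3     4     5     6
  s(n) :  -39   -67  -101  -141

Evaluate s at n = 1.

-1

First differences: -28, -34, -40. Second differences: -6, -6.
Level-2 differences are constant, so s has degree 2.
Fitting a degree-2 polynomial gives s(n) = -3n² - 7n + 9.
Then s(1) = -1.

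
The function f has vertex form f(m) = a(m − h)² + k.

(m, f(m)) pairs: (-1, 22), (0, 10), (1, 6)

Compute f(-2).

First differences -12, -4; second difference 8 = 2a, so a = 4.
Expanding, the m-coefficient is −2ah = -8h; matching it to the data gives h = 1, and then k = 6.
So f(m) = 4(m − 1)² + 6.
f(-2) = 4·(-3)² + 6 = 42.

42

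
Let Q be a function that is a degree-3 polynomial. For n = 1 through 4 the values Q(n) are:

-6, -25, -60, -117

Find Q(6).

Write Q(n) = an³ + bn² + cn + d; the 4 given values yield a linear system in the 4 coefficients.
Solving, Q(n) = -n³ - 2n² - 6n + 3.
Then Q(6) = -321.

-321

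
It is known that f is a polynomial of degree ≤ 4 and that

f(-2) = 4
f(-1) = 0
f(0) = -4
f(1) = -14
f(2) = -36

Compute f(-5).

Write f(x) = ax^4 + bx³ + cx² + dx + e; the 5 given values yield a linear system in the 5 coefficients.
Solving, the leading coefficient vanishes, and f(x) = -x³ - 3x² - 6x - 4.
Then f(-5) = 76.

76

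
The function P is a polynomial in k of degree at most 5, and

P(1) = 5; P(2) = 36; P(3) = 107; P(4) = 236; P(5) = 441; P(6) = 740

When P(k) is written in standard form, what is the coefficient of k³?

First differences: 31, 71, 129, 205, 299. Second differences: 40, 58, 76, 94. Third differences: 18, 18, 18.
Level-3 differences are constant, so P has degree 3.
Fitting a degree-3 polynomial gives P(k) = 3k³ + 2k² + 4k - 4.
The coefficient of k³ is 3.

3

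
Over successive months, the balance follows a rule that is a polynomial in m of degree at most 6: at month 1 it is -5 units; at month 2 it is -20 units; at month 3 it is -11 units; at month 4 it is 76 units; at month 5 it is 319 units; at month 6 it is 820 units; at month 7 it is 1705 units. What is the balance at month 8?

3124

Write the value at m as P(m).
First differences: -15, 9, 87, 243, 501, 885. Second differences: 24, 78, 156, 258, 384. Third differences: 54, 78, 102, 126. Fourth differences: 24, 24, 24.
Level-4 differences are constant, so P has degree 4.
Extending the table by one column gives the next first difference 1419, so P(8) = 1705 + 1419 = 3124.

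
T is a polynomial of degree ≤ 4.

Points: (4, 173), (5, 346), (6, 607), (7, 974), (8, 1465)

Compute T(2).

19

First differences: 173, 261, 367, 491. Second differences: 88, 106, 124. Third differences: 18, 18.
Level-3 differences are constant, so T has degree 3.
Fitting a degree-3 polynomial gives T(m) = 3m³ - m² - m + 1.
Then T(2) = 19.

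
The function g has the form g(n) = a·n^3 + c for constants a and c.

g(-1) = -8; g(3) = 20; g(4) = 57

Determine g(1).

-6

From g(-1) = -8 and g(3) = 20: -1a + c = -8 and 27a + c = 20.
Subtracting: 28a = 28, so a = 1; then c = -8 − 1·(-1) = -7.
So g(n) = 1n³ − 7, and g(1) = -6.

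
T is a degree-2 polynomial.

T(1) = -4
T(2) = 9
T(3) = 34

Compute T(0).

Write T(k) = ak² + bk + c; the 3 given values yield a linear system in the 3 coefficients.
Solving, T(k) = 6k² - 5k - 5.
Then T(0) = -5.

-5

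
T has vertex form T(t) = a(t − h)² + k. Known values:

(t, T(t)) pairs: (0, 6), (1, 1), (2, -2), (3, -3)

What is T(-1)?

13

First differences -5, -3, -1; second difference 2 = 2a, so a = 1.
Expanding, the t-coefficient is −2ah = -2h; matching it to the data gives h = 3, and then k = -3.
So T(t) = 1(t − 3)² − 3.
T(-1) = 1·(-4)² − 3 = 13.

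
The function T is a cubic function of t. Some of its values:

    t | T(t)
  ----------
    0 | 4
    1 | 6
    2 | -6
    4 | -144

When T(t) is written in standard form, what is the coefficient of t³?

Write T(t) = at³ + bt² + ct + d; the 4 given values yield a linear system in the 4 coefficients.
Solving, T(t) = -3t³ + 2t² + 3t + 4.
The coefficient of t³ is -3.

-3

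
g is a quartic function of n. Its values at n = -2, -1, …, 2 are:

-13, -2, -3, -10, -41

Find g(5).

Write g(n) = an^4 + bn³ + cn² + dn + e; the 5 given values yield a linear system in the 5 coefficients.
Solving, g(n) = -n^4 - n³ - 2n² - 3n - 3.
Then g(5) = -818.

-818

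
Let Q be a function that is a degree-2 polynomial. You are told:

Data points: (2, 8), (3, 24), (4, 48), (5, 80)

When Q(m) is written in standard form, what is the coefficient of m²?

4

First differences: 16, 24, 32. Second differences: 8, 8.
Level-2 differences are constant, so Q has degree 2.
Fitting a degree-2 polynomial gives Q(m) = 4m² - 4m.
The coefficient of m² is 4.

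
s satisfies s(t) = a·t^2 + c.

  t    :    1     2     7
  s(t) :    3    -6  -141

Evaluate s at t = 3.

-21

From s(1) = 3 and s(2) = -6: 1a + c = 3 and 4a + c = -6.
Subtracting: 3a = -9, so a = -3; then c = 3 − (-3)·1 = 6.
So s(t) = -3t² + 6, and s(3) = -21.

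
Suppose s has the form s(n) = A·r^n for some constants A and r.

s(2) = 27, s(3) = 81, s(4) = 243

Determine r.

3

Consecutive ratio: 81/27 = 3, and 243/81 = 3, so r = 3.
Then A·3^2 = 27 gives A = 3, and s(n) = 3·3^n.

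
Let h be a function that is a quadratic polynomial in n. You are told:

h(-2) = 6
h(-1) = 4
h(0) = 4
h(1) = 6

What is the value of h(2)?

10

First differences: -2, 0, 2. Second differences: 2, 2.
Level-2 differences are constant, so h has degree 2.
Fitting a degree-2 polynomial gives h(n) = n² + n + 4.
Then h(2) = 10.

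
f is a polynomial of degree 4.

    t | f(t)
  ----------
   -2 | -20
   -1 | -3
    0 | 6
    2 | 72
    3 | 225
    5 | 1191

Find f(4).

562

Write f(t) = at^4 + bt³ + ct² + dt + e; the 6 given values yield a linear system in the 5 coefficients.
Solving, f(t) = t^4 + 4t³ + t² + 7t + 6.
Then f(4) = 562.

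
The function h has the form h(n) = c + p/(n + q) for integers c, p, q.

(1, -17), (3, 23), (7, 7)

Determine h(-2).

-2

(h(n) − c)(n + q) = p for each data point; the three points give a linear system in c and q, then p follows.
Solving: c = 3, q = -2, p = 20, so h(n) = 3 + 20/(n − 2).
Then h(-2) = 3 + 20/(-4) = -2.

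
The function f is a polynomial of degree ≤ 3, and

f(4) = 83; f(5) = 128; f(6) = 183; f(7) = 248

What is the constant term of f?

Write f(x) = ax³ + bx² + cx + d; the 4 given values yield a linear system in the 4 coefficients.
Solving, the leading coefficient vanishes, and f(x) = 5x² + 3.
The constant term is f(0) = 3.

3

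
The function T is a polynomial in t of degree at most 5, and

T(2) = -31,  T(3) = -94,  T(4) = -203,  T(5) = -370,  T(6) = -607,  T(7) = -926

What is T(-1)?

First differences: -63, -109, -167, -237, -319. Second differences: -46, -58, -70, -82. Third differences: -12, -12, -12.
Level-3 differences are constant, so T has degree 3.
Fitting a degree-3 polynomial gives T(t) = -2t³ - 5t² + 5.
Then T(-1) = 2.

2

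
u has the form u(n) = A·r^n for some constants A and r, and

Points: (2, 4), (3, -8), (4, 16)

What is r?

-2

Consecutive ratio: -8/4 = -2, and 16/(-8) = -2, so r = -2.
Then A·(-2)^2 = 4 gives A = 1, and u(n) = 1·(-2)^n.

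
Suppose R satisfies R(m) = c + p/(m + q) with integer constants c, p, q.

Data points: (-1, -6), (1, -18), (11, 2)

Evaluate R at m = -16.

(R(m) − c)(m + q) = p for each data point; the three points give a linear system in c and q, then p follows.
Solving: c = 0, q = -2, p = 18, so R(m) = 18/(m − 2).
Then R(-16) = 0 + 18/(-18) = -1.

-1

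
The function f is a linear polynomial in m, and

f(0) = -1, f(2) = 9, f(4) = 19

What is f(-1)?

-6

Write f(m) = am + b; the 3 given values yield a linear system in the 2 coefficients.
Solving, f(m) = 5m - 1.
Then f(-1) = -6.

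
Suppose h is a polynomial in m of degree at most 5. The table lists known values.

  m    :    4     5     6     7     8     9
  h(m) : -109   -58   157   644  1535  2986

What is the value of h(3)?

First differences: 51, 215, 487, 891, 1451. Second differences: 164, 272, 404, 560. Third differences: 108, 132, 156. Fourth differences: 24, 24.
Level-4 differences are constant, so h has degree 4.
Fitting a degree-4 polynomial gives h(m) = m^4 - 4m³ - 9m² + 7m + 7.
Then h(3) = -80.

-80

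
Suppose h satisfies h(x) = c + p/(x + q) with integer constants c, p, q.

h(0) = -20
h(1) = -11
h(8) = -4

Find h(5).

-5

(h(x) − c)(x + q) = p for each data point; the three points give a linear system in c and q, then p follows.
Solving: c = -2, q = 1, p = -18, so h(x) = -2 − 18/(x + 1).
Then h(5) = -2 − 18/6 = -5.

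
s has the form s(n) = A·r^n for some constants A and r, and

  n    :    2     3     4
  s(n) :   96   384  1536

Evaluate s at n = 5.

6144

Consecutive ratio: 384/96 = 4, and 1536/384 = 4, so r = 4.
Then A·4^2 = 96 gives A = 6, and s(n) = 6·4^n.
s(5) = 6·4^5 = 6144.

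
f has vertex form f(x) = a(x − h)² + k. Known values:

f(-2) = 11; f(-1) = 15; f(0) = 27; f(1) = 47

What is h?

-2

First differences 4, 12, 20; second difference 8 = 2a, so a = 4.
Expanding, the x-coefficient is −2ah = -8h; matching it to the data gives h = -2, and then k = 11.
So f(x) = 4(x + 2)² + 11.
Hence h = -2.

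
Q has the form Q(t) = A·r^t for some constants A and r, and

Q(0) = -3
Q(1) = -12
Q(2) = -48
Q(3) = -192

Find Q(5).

Consecutive ratio: -12/(-3) = 4, and -48/(-12) = 4, so r = 4.
Then A·4^0 = -3 gives A = -3, and Q(t) = -3·4^t.
Q(5) = -3·4^5 = -3072.

-3072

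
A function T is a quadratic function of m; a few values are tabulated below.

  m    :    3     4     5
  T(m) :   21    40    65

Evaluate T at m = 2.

8

Write T(m) = am² + bm + c; the 3 given values yield a linear system in the 3 coefficients.
Solving, T(m) = 3m² - 2m.
Then T(2) = 8.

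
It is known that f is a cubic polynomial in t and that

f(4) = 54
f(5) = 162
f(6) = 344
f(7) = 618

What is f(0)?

Write f(t) = at³ + bt² + ct + d; the 4 given values yield a linear system in the 4 coefficients.
Solving, f(t) = 3t³ - 8t² - 3t + 2.
The constant term is f(0) = 2.

2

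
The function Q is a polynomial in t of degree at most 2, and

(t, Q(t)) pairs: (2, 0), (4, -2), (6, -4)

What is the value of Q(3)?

Write Q(t) = at² + bt + c; the 3 given values yield a linear system in the 3 coefficients.
Solving, the leading coefficient vanishes, and Q(t) = -t + 2.
Then Q(3) = -1.

-1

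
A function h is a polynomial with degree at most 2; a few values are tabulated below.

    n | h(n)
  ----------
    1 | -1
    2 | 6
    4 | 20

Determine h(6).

Write h(n) = an² + bn + c; the 3 given values yield a linear system in the 3 coefficients.
Solving, the leading coefficient vanishes, and h(n) = 7n - 8.
Then h(6) = 34.

34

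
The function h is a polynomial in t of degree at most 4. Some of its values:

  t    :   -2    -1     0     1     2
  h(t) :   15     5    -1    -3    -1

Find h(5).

29

Write h(t) = at^4 + bt³ + ct² + dt + e; the 5 given values yield a linear system in the 5 coefficients.
Solving, the top 2 coefficients vanish, and h(t) = 2t² - 4t - 1.
Then h(5) = 29.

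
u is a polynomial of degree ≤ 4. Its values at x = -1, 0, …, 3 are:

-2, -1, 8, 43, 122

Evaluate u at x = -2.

First differences: 1, 9, 35, 79. Second differences: 8, 26, 44. Third differences: 18, 18.
Level-3 differences are constant, so u has degree 3.
Fitting a degree-3 polynomial gives u(x) = 3x³ + 4x² + 2x - 1.
Then u(-2) = -13.

-13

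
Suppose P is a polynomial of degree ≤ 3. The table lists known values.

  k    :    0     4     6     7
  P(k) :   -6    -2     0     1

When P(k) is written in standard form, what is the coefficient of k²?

Write P(k) = ak³ + bk² + ck + d; the 4 given values yield a linear system in the 4 coefficients.
Solving, the top 2 coefficients vanish, and P(k) = k - 6.
The coefficient of k² is 0.

0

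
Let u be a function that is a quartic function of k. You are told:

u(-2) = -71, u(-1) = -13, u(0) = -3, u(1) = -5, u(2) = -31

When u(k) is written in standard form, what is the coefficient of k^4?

Write u(k) = ak^4 + bk³ + ck² + dk + e; the 5 given values yield a linear system in the 5 coefficients.
Solving, u(k) = -2k^4 + 2k³ - 4k² + 2k - 3.
The coefficient of k^4 is -2.

-2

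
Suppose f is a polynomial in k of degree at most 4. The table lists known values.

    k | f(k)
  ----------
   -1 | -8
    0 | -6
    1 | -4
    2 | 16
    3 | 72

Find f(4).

182

First differences: 2, 2, 20, 56. Second differences: 0, 18, 36. Third differences: 18, 18.
Level-3 differences are constant, so f has degree 3.
Extending the table by one column gives the next first difference 110, so f(4) = 72 + 110 = 182.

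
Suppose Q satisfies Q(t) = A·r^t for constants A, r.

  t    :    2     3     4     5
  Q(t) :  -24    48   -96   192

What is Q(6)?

Consecutive ratio: 48/(-24) = -2, and -96/48 = -2, so r = -2.
Then A·(-2)^2 = -24 gives A = -6, and Q(t) = -6·(-2)^t.
Q(6) = -6·(-2)^6 = -384.

-384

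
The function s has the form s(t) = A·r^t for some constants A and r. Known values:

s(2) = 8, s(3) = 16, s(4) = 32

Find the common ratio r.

Consecutive ratio: 16/8 = 2, and 32/16 = 2, so r = 2.
Then A·2^2 = 8 gives A = 2, and s(t) = 2·2^t.

2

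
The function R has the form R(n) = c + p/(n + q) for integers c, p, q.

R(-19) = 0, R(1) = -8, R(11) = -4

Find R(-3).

(R(n) − c)(n + q) = p for each data point; the three points give a linear system in c and q, then p follows.
Solving: c = -2, q = 4, p = -30, so R(n) = -2 − 30/(n + 4).
Then R(-3) = -2 − 30/1 = -32.

-32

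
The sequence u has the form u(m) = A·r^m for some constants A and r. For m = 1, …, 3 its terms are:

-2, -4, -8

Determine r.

2

Consecutive ratio: -4/(-2) = 2, and -8/(-4) = 2, so r = 2.
Then A·2^1 = -2 gives A = -1, and u(m) = -1·2^m.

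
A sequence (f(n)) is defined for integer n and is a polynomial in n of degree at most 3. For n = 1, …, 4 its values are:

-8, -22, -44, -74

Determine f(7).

-212

First differences: -14, -22, -30. Second differences: -8, -8.
Level-2 differences are constant, so f has degree 2.
Fitting a degree-2 polynomial gives f(n) = -4n² - 2n - 2.
Then f(7) = -212.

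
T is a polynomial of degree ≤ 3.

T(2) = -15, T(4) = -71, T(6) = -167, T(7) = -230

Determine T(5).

-114

Write T(n) = an³ + bn² + cn + d; the 4 given values yield a linear system in the 4 coefficients.
Solving, the leading coefficient vanishes, and T(n) = -5n² + 2n + 1.
Then T(5) = -114.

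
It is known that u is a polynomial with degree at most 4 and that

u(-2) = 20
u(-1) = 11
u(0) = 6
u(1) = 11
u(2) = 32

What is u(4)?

First differences: -9, -5, 5, 21. Second differences: 4, 10, 16. Third differences: 6, 6.
Level-3 differences are constant, so u has degree 3.
Fitting a degree-3 polynomial gives u(t) = t³ + 5t² - t + 6.
Then u(4) = 146.

146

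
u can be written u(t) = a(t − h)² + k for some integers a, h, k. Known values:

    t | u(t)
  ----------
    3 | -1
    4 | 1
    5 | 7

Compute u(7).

31

First differences 2, 6; second difference 4 = 2a, so a = 2.
Expanding, the t-coefficient is −2ah = -4h; matching it to the data gives h = 3, and then k = -1.
So u(t) = 2(t − 3)² − 1.
u(7) = 2·4² − 1 = 31.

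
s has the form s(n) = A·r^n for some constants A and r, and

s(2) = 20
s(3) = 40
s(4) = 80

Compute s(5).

160

Consecutive ratio: 40/20 = 2, and 80/40 = 2, so r = 2.
Then A·2^2 = 20 gives A = 5, and s(n) = 5·2^n.
s(5) = 5·2^5 = 160.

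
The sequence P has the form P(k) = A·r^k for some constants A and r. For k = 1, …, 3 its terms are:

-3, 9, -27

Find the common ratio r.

Consecutive ratio: 9/(-3) = -3, and -27/9 = -3, so r = -3.
Then A·(-3)^1 = -3 gives A = 1, and P(k) = 1·(-3)^k.

-3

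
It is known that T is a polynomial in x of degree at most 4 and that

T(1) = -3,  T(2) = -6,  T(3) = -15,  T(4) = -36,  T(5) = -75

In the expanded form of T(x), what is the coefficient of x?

-5

Write T(x) = ax^4 + bx³ + cx² + dx + e; the 5 given values yield a linear system in the 5 coefficients.
Solving, the leading coefficient vanishes, and T(x) = -x³ + 3x² - 5x.
The coefficient of x is -5.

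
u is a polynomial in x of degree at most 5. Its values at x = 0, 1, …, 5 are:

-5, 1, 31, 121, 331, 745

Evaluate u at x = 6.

1471

Write u(x) = ax^5 + bx^4 + cx³ + dx² + ex + p; the 6 given values yield a linear system in the 6 coefficients.
Solving, the leading coefficient vanishes, and u(x) = x^4 + 5x² - 5.
Then u(6) = 1471.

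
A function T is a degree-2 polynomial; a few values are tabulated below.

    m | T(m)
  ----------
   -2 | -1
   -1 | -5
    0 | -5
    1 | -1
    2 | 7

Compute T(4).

First differences: -4, 0, 4, 8. Second differences: 4, 4, 4.
Level-2 differences are constant, so T has degree 2.
Fitting a degree-2 polynomial gives T(m) = 2m² + 2m - 5.
Then T(4) = 35.

35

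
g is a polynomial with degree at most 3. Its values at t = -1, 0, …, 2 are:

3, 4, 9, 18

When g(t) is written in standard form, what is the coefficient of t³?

0

First differences: 1, 5, 9. Second differences: 4, 4.
Level-2 differences are constant, so g has degree 2.
Fitting a degree-2 polynomial gives g(t) = 2t² + 3t + 4.
The coefficient of t³ is 0.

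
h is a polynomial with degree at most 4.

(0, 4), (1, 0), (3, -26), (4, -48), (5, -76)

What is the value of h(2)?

Write h(t) = at^4 + bt³ + ct² + dt + e; the 5 given values yield a linear system in the 5 coefficients.
Solving, the top 2 coefficients vanish, and h(t) = -3t² - t + 4.
Then h(2) = -10.

-10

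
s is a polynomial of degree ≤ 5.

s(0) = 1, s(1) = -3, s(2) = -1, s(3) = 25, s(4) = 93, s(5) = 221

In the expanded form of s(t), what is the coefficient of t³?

Write s(t) = at^5 + bt^4 + ct³ + dt² + et + p; the 6 given values yield a linear system in the 6 coefficients.
Solving, the top 2 coefficients vanish, and s(t) = 3t³ - 6t² - t + 1.
The coefficient of t³ is 3.

3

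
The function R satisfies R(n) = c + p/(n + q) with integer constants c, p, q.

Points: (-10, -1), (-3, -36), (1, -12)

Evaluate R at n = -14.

-3

(R(n) − c)(n + q) = p for each data point; the three points give a linear system in c and q, then p follows.
Solving: c = -6, q = 4, p = -30, so R(n) = -6 − 30/(n + 4).
Then R(-14) = -6 − 30/(-10) = -3.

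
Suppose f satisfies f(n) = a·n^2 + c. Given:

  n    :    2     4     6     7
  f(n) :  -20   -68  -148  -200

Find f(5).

From f(2) = -20 and f(4) = -68: 4a + c = -20 and 16a + c = -68.
Subtracting: 12a = -48, so a = -4; then c = -20 − (-4)·4 = -4.
So f(n) = -4n² − 4, and f(5) = -104.

-104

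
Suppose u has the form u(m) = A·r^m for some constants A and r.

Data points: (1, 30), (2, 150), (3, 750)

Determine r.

5

Consecutive ratio: 150/30 = 5, and 750/150 = 5, so r = 5.
Then A·5^1 = 30 gives A = 6, and u(m) = 6·5^m.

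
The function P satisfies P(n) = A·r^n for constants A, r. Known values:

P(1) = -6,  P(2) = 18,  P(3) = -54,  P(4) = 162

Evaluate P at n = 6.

Consecutive ratio: 18/(-6) = -3, and -54/18 = -3, so r = -3.
Then A·(-3)^1 = -6 gives A = 2, and P(n) = 2·(-3)^n.
P(6) = 2·(-3)^6 = 1458.

1458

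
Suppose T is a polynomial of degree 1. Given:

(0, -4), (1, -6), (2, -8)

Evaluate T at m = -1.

-2

First differences: -2, -2.
Level-1 differences are constant, so T has degree 1.
Fitting a degree-1 polynomial gives T(m) = -2m - 4.
Then T(-1) = -2.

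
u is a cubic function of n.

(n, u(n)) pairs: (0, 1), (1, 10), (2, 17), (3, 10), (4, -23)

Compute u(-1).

Write u(n) = an³ + bn² + cn + d; the 5 given values yield a linear system in the 4 coefficients.
Solving, u(n) = -2n³ + 5n² + 6n + 1.
Then u(-1) = 2.

2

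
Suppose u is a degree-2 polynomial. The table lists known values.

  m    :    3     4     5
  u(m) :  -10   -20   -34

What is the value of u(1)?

Write u(m) = am² + bm + c; the 3 given values yield a linear system in the 3 coefficients.
Solving, u(m) = -2m² + 4m - 4.
Then u(1) = -2.

-2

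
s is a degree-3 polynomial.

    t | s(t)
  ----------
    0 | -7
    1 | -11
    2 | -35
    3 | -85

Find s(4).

Write s(t) = at³ + bt² + ct + d; the 4 given values yield a linear system in the 4 coefficients.
Solving, s(t) = -t³ - 7t² + 4t - 7.
Then s(4) = -167.

-167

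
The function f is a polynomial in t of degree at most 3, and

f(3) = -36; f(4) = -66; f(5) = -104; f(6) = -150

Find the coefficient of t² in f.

First differences: -30, -38, -46. Second differences: -8, -8.
Level-2 differences are constant, so f has degree 2.
Fitting a degree-2 polynomial gives f(t) = -4t² - 2t + 6.
The coefficient of t² is -4.

-4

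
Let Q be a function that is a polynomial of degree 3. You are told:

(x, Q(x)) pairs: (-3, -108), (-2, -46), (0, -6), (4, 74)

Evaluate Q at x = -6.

Write Q(x) = ax³ + bx² + cx + d; the 4 given values yield a linear system in the 4 coefficients.
Solving, Q(x) = 2x³ - 4x² + 4x - 6.
Then Q(-6) = -606.

-606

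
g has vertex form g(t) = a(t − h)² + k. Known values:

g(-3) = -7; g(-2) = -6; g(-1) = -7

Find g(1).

First differences 1, -1; second difference -2 = 2a, so a = -1.
Expanding, the t-coefficient is −2ah = 2h; matching it to the data gives h = -2, and then k = -6.
So g(t) = -1(t + 2)² − 6.
g(1) = -1·3² − 6 = -15.

-15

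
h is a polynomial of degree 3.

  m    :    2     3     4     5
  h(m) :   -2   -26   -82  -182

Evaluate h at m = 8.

-866

Write h(m) = am³ + bm² + cm + d; the 4 given values yield a linear system in the 4 coefficients.
Solving, h(m) = -2m³ + 2m² + 4m - 2.
Then h(8) = -866.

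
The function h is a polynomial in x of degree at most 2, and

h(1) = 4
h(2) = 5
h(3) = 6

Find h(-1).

2

Write h(x) = ax² + bx + c; the 3 given values yield a linear system in the 3 coefficients.
Solving, the leading coefficient vanishes, and h(x) = x + 3.
Then h(-1) = 2.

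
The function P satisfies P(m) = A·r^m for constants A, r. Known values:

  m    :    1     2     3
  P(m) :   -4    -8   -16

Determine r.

2

Consecutive ratio: -8/(-4) = 2, and -16/(-8) = 2, so r = 2.
Then A·2^1 = -4 gives A = -2, and P(m) = -2·2^m.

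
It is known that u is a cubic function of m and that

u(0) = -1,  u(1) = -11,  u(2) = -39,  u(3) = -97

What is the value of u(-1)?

3

Write u(m) = am³ + bm² + cm + d; the 4 given values yield a linear system in the 4 coefficients.
Solving, u(m) = -2m³ - 3m² - 5m - 1.
Then u(-1) = 3.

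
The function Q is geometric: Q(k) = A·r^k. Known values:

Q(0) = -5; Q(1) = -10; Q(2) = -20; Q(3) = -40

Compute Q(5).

Consecutive ratio: -10/(-5) = 2, and -20/(-10) = 2, so r = 2.
Then A·2^0 = -5 gives A = -5, and Q(k) = -5·2^k.
Q(5) = -5·2^5 = -160.

-160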